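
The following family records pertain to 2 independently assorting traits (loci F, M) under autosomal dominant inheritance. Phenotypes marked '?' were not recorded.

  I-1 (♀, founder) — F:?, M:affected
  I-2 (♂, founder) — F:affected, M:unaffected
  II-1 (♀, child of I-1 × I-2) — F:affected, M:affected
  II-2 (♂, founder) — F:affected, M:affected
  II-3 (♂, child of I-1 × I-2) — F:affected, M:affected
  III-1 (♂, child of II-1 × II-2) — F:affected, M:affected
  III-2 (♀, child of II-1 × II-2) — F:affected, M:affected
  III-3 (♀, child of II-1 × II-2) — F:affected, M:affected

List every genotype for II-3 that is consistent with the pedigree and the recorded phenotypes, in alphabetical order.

II-3 ∈ {FF Mm, Ff Mm}

F/I-1 ? ·: ff|Ff|FF
F/I-2 aff ·: Ff|FF
F/II-1 aff I-1×I-2: Ff|FF
F/II-2 aff ·: Ff|FF
F/II-3 aff I-1×I-2: Ff|FF
F/III-1 aff II-1×II-2: Ff|FF
F/III-2 aff II-1×II-2: Ff|FF
F/III-3 aff II-1×II-2: Ff|FF
⇒ F over [I-1,I-2,II-1,II-2,II-3,III-1,III-2,III-3]: 191 consistent
M/I-1 aff ·: Mm|MM
M/I-2 un ·: mm
M/II-1 aff I-1×I-2: Mm
M/II-2 aff ·: Mm|MM
M/II-3 aff I-1×I-2: Mm
M/III-1 aff II-1×II-2: Mm|MM
M/III-2 aff II-1×II-2: Mm|MM
M/III-3 aff II-1×II-2: Mm|MM
⇒ M over [I-1,I-2,II-1,II-2,II-3,III-1,III-2,III-3]: 32 consistent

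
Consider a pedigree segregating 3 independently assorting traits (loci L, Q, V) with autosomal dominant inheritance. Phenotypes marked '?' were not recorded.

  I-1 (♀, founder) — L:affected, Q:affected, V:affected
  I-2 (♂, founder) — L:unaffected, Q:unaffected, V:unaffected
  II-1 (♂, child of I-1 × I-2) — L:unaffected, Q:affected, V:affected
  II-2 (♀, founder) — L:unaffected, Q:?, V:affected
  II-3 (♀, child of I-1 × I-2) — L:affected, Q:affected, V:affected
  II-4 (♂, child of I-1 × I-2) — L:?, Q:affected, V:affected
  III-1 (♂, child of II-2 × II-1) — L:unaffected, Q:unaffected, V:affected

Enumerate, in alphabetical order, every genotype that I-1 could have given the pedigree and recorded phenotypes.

L/I-1 aff ·: Ll
L/I-2 un ·: ll
L/II-1 un I-1×I-2: ll
L/II-2 un ·: ll
L/II-3 aff I-1×I-2: Ll
L/II-4 ? I-1×I-2: ll|Ll
L/III-1 un II-2×II-1: ll
⇒ L over [I-1,I-2,II-1,II-2,II-3,II-4,III-1]: 2 consistent
Q/I-1 aff ·: Qq|QQ
Q/I-2 un ·: qq
Q/II-1 aff I-1×I-2: Qq
Q/II-2 ? ·: qq|Qq
Q/II-3 aff I-1×I-2: Qq
Q/II-4 aff I-1×I-2: Qq
Q/III-1 un II-2×II-1: qq
⇒ Q over [I-1,I-2,II-1,II-2,II-3,II-4,III-1]: 4 consistent
V/I-1 aff ·: Vv|VV
V/I-2 un ·: vv
V/II-1 aff I-1×I-2: Vv
V/II-2 aff ·: Vv|VV
V/II-3 aff I-1×I-2: Vv
V/II-4 aff I-1×I-2: Vv
V/III-1 aff II-2×II-1: Vv|VV
⇒ V over [I-1,I-2,II-1,II-2,II-3,II-4,III-1]: 8 consistent

I-1 ∈ {Ll QQ VV, Ll QQ Vv, Ll Qq VV, Ll Qq Vv}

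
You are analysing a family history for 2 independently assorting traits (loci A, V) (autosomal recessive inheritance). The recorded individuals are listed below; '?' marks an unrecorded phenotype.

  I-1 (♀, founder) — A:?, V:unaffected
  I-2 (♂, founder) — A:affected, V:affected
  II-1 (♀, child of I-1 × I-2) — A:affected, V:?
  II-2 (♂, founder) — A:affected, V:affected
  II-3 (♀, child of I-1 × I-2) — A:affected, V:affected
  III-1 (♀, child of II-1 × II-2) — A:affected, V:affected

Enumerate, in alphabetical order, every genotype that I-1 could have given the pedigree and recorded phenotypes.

I-1 ∈ {Aa Vv, aa Vv}

A/I-1 ? ·: Aa|aa
A/I-2 aff ·: aa
A/II-1 aff I-1×I-2: aa
A/II-2 aff ·: aa
A/II-3 aff I-1×I-2: aa
A/III-1 aff II-1×II-2: aa
⇒ A over [I-1,I-2,II-1,II-2,II-3,III-1]: 2 consistent
V/I-1 un ·: Vv
V/I-2 aff ·: vv
V/II-1 ? I-1×I-2: Vv|vv
V/II-2 aff ·: vv
V/II-3 aff I-1×I-2: vv
V/III-1 aff II-1×II-2: vv
⇒ V over [I-1,I-2,II-1,II-2,II-3,III-1]: 2 consistent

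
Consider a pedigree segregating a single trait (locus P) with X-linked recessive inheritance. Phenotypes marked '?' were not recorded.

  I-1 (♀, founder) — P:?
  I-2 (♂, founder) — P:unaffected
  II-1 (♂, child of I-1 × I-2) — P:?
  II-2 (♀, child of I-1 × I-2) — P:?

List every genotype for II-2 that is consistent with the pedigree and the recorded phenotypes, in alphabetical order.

P/I-1 ? ·: X^PX^P|X^PX^p|X^pX^p
P/I-2 un ·: X^PY
P/II-1 ? I-1×I-2: X^PY|X^pY
P/II-2 ? I-1×I-2: X^PX^P|X^PX^p
⇒ P over [I-1,I-2,II-1,II-2]: 6 consistent

II-2 ∈ {X^PX^P, X^PX^p}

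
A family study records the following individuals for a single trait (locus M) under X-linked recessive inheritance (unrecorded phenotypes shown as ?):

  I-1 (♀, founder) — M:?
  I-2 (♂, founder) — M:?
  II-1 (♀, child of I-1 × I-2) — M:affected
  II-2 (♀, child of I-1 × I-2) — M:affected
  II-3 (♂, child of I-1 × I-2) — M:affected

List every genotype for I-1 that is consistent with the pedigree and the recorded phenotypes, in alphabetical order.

I-1 ∈ {X^MX^m, X^mX^m}

M/I-1 ? ·: X^MX^m|X^mX^m
M/I-2 ? ·: X^mY
M/II-1 aff I-1×I-2: X^mX^m
M/II-2 aff I-1×I-2: X^mX^m
M/II-3 aff I-1×I-2: X^mY
⇒ M over [I-1,I-2,II-1,II-2,II-3]: 2 consistent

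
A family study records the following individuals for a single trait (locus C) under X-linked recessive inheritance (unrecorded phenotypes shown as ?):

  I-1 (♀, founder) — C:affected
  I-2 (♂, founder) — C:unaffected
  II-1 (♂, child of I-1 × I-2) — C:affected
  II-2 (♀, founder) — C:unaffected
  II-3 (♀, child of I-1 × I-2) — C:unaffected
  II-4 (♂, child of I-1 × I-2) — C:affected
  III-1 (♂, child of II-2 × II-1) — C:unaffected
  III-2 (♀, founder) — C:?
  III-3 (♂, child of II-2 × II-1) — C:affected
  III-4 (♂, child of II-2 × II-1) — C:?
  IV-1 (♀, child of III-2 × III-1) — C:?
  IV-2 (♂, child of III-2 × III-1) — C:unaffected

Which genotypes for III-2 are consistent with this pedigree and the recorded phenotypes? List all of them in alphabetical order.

C/I-1 aff ·: X^cX^c
C/I-2 un ·: X^CY
C/II-1 aff I-1×I-2: X^cY
C/II-2 un ·: X^CX^c
C/II-3 un I-1×I-2: X^CX^c
C/II-4 aff I-1×I-2: X^cY
C/III-1 un II-2×II-1: X^CY
C/III-2 ? ·: X^CX^C|X^CX^c
C/III-3 aff II-2×II-1: X^cY
C/III-4 ? II-2×II-1: X^CY|X^cY
C/IV-1 ? III-2×III-1: X^CX^C|X^CX^c
C/IV-2 un III-2×III-1: X^CY
⇒ C over [I-1,I-2,II-1,II-2,II-3,II-4,III-1,III-2,III-3,III-4,IV-1,IV-2]: 6 consistent

III-2 ∈ {X^CX^C, X^CX^c}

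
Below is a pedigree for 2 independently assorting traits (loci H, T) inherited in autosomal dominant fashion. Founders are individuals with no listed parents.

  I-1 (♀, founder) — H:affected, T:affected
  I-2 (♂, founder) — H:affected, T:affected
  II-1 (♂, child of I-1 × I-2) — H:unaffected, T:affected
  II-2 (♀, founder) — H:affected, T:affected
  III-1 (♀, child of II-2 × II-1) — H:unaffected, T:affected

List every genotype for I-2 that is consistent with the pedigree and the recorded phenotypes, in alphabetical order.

H/I-1 aff ·: Hh
H/I-2 aff ·: Hh
H/II-1 un I-1×I-2: hh
H/II-2 aff ·: Hh
H/III-1 un II-2×II-1: hh
⇒ H over [I-1,I-2,II-1,II-2,III-1]: 1 consistent
T/I-1 aff ·: Tt|TT
T/I-2 aff ·: Tt|TT
T/II-1 aff I-1×I-2: Tt|TT
T/II-2 aff ·: Tt|TT
T/III-1 aff II-2×II-1: Tt|TT
⇒ T over [I-1,I-2,II-1,II-2,III-1]: 24 consistent

I-2 ∈ {Hh TT, Hh Tt}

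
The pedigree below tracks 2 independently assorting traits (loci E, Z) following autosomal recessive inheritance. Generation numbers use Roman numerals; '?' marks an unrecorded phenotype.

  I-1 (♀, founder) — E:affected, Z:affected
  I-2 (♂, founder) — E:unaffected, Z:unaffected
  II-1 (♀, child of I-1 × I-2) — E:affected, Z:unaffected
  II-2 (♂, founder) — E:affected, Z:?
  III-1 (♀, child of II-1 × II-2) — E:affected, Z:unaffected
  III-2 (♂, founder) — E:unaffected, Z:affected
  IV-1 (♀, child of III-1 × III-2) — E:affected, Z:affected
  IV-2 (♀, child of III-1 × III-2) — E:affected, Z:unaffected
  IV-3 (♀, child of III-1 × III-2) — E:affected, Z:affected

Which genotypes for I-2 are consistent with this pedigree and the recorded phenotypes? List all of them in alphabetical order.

I-2 ∈ {Ee ZZ, Ee Zz}

E/I-1 aff ·: ee
E/I-2 un ·: Ee
E/II-1 aff I-1×I-2: ee
E/II-2 aff ·: ee
E/III-1 aff II-1×II-2: ee
E/III-2 un ·: Ee
E/IV-1 aff III-1×III-2: ee
E/IV-2 aff III-1×III-2: ee
E/IV-3 aff III-1×III-2: ee
⇒ E over [I-1,I-2,II-1,II-2,III-1,III-2,IV-1,IV-2,IV-3]: 1 consistent
Z/I-1 aff ·: zz
Z/I-2 un ·: ZZ|Zz
Z/II-1 un I-1×I-2: Zz
Z/II-2 ? ·: ZZ|Zz|zz
Z/III-1 un II-1×II-2: Zz
Z/III-2 aff ·: zz
Z/IV-1 aff III-1×III-2: zz
Z/IV-2 un III-1×III-2: Zz
Z/IV-3 aff III-1×III-2: zz
⇒ Z over [I-1,I-2,II-1,II-2,III-1,III-2,IV-1,IV-2,IV-3]: 6 consistent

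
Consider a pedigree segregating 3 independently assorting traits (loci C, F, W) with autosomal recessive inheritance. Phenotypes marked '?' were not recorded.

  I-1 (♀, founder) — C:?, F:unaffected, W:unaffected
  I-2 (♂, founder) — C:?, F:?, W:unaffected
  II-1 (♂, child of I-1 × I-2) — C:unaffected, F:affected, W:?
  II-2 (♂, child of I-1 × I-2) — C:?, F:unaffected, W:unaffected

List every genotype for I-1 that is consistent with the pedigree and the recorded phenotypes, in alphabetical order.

C/I-1 ? ·: CC|Cc|cc
C/I-2 ? ·: CC|Cc|cc
C/II-1 un I-1×I-2: CC|Cc
C/II-2 ? I-1×I-2: CC|Cc|cc
⇒ C over [I-1,I-2,II-1,II-2]: 21 consistent
F/I-1 un ·: Ff
F/I-2 ? ·: Ff|ff
F/II-1 aff I-1×I-2: ff
F/II-2 un I-1×I-2: FF|Ff
⇒ F over [I-1,I-2,II-1,II-2]: 3 consistent
W/I-1 un ·: WW|Ww
W/I-2 un ·: WW|Ww
W/II-1 ? I-1×I-2: WW|Ww|ww
W/II-2 un I-1×I-2: WW|Ww
⇒ W over [I-1,I-2,II-1,II-2]: 15 consistent

I-1 ∈ {CC Ff WW, CC Ff Ww, Cc Ff WW, Cc Ff Ww, cc Ff WW, cc Ff Ww}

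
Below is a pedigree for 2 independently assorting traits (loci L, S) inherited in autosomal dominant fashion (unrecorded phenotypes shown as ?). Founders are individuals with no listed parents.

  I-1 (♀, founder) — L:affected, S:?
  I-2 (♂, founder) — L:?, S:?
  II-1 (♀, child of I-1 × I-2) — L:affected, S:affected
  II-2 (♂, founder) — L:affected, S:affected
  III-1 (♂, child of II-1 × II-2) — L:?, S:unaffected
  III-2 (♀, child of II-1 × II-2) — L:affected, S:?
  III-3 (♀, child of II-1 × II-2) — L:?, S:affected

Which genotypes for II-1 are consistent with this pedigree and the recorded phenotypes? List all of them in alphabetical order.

L/I-1 aff ·: Ll|LL
L/I-2 ? ·: ll|Ll|LL
L/II-1 aff I-1×I-2: Ll|LL
L/II-2 aff ·: Ll|LL
L/III-1 ? II-1×II-2: ll|Ll|LL
L/III-2 aff II-1×II-2: Ll|LL
L/III-3 ? II-1×II-2: ll|Ll|LL
⇒ L over [I-1,I-2,II-1,II-2,III-1,III-2,III-3]: 166 consistent
S/I-1 ? ·: ss|Ss|SS
S/I-2 ? ·: ss|Ss|SS
S/II-1 aff I-1×I-2: Ss
S/II-2 aff ·: Ss
S/III-1 un II-1×II-2: ss
S/III-2 ? II-1×II-2: ss|Ss|SS
S/III-3 aff II-1×II-2: Ss|SS
⇒ S over [I-1,I-2,II-1,II-2,III-1,III-2,III-3]: 42 consistent

II-1 ∈ {LL Ss, Ll Ss}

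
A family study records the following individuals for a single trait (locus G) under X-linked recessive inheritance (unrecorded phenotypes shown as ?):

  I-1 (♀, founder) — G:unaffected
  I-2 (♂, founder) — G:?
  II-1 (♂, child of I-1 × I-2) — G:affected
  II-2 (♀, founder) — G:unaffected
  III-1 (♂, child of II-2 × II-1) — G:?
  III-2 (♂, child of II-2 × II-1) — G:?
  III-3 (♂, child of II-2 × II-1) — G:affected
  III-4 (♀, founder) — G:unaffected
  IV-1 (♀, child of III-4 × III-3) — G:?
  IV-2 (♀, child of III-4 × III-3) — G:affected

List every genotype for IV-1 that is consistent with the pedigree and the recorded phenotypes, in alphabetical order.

IV-1 ∈ {X^GX^g, X^gX^g}

G/I-1 un ·: X^GX^g
G/I-2 ? ·: X^GY|X^gY
G/II-1 aff I-1×I-2: X^gY
G/II-2 un ·: X^GX^g
G/III-1 ? II-2×II-1: X^GY|X^gY
G/III-2 ? II-2×II-1: X^GY|X^gY
G/III-3 aff II-2×II-1: X^gY
G/III-4 un ·: X^GX^g
G/IV-1 ? III-4×III-3: X^GX^g|X^gX^g
G/IV-2 aff III-4×III-3: X^gX^g
⇒ G over [I-1,I-2,II-1,II-2,III-1,III-2,III-3,III-4,IV-1,IV-2]: 16 consistent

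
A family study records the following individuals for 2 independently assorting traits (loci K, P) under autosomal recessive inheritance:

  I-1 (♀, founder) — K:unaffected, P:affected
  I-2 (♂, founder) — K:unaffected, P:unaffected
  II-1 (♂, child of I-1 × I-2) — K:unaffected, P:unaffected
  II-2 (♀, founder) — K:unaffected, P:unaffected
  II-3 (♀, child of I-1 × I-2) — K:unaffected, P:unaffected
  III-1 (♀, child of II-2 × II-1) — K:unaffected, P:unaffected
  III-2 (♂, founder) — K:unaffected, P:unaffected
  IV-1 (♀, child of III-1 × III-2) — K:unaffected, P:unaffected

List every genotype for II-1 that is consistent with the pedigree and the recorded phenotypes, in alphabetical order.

K/I-1 un ·: KK|Kk
K/I-2 un ·: KK|Kk
K/II-1 un I-1×I-2: KK|Kk
K/II-2 un ·: KK|Kk
K/II-3 un I-1×I-2: KK|Kk
K/III-1 un II-2×II-1: KK|Kk
K/III-2 un ·: KK|Kk
K/IV-1 un III-1×III-2: KK|Kk
⇒ K over [I-1,I-2,II-1,II-2,II-3,III-1,III-2,IV-1]: 154 consistent
P/I-1 aff ·: pp
P/I-2 un ·: PP|Pp
P/II-1 un I-1×I-2: Pp
P/II-2 un ·: PP|Pp
P/II-3 un I-1×I-2: Pp
P/III-1 un II-2×II-1: PP|Pp
P/III-2 un ·: PP|Pp
P/IV-1 un III-1×III-2: PP|Pp
⇒ P over [I-1,I-2,II-1,II-2,II-3,III-1,III-2,IV-1]: 28 consistent

II-1 ∈ {KK Pp, Kk Pp}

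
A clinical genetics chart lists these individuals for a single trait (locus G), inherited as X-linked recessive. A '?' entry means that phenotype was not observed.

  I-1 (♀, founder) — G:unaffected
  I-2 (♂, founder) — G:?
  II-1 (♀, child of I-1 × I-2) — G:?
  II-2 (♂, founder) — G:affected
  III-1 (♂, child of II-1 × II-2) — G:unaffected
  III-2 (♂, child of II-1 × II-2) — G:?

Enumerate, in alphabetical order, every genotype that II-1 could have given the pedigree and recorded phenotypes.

II-1 ∈ {X^GX^G, X^GX^g}

G/I-1 un ·: X^GX^G|X^GX^g
G/I-2 ? ·: X^GY|X^gY
G/II-1 ? I-1×I-2: X^GX^G|X^GX^g
G/II-2 aff ·: X^gY
G/III-1 un II-1×II-2: X^GY
G/III-2 ? II-1×II-2: X^GY|X^gY
⇒ G over [I-1,I-2,II-1,II-2,III-1,III-2]: 8 consistent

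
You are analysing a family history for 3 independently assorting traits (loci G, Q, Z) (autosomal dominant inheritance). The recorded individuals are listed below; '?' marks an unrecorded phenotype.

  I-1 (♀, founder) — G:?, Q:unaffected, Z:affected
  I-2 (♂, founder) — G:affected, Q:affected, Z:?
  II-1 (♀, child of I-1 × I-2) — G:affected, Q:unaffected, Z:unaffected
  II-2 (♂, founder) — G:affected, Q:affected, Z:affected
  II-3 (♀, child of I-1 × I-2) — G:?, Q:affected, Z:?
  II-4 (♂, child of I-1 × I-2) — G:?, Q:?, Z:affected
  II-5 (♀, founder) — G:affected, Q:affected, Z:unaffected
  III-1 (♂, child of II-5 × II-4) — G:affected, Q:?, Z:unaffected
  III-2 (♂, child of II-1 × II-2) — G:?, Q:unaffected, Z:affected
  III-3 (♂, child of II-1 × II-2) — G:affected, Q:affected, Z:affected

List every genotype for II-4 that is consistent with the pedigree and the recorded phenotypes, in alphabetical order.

II-4 ∈ {GG Qq Zz, GG qq Zz, Gg Qq Zz, Gg qq Zz, gg Qq Zz, gg qq Zz}

G/I-1 ? ·: gg|Gg|GG
G/I-2 aff ·: Gg|GG
G/II-1 aff I-1×I-2: Gg|GG
G/II-2 aff ·: Gg|GG
G/II-3 ? I-1×I-2: gg|Gg|GG
G/II-4 ? I-1×I-2: gg|Gg|GG
G/II-5 aff ·: Gg|GG
G/III-1 aff II-5×II-4: Gg|GG
G/III-2 ? II-1×II-2: gg|Gg|GG
G/III-3 aff II-1×II-2: Gg|GG
⇒ G over [I-1,I-2,II-1,II-2,II-3,II-4,II-5,III-1,III-2,III-3]: 1000 consistent
Q/I-1 un ·: qq
Q/I-2 aff ·: Qq
Q/II-1 un I-1×I-2: qq
Q/II-2 aff ·: Qq
Q/II-3 aff I-1×I-2: Qq
Q/II-4 ? I-1×I-2: qq|Qq
Q/II-5 aff ·: Qq|QQ
Q/III-1 ? II-5×II-4: qq|Qq|QQ
Q/III-2 un II-1×II-2: qq
Q/III-3 aff II-1×II-2: Qq
⇒ Q over [I-1,I-2,II-1,II-2,II-3,II-4,II-5,III-1,III-2,III-3]: 8 consistent
Z/I-1 aff ·: Zz
Z/I-2 ? ·: zz|Zz
Z/II-1 un I-1×I-2: zz
Z/II-2 aff ·: Zz|ZZ
Z/II-3 ? I-1×I-2: zz|Zz|ZZ
Z/II-4 aff I-1×I-2: Zz
Z/II-5 un ·: zz
Z/III-1 un II-5×II-4: zz
Z/III-2 aff II-1×II-2: Zz
Z/III-3 aff II-1×II-2: Zz
⇒ Z over [I-1,I-2,II-1,II-2,II-3,II-4,II-5,III-1,III-2,III-3]: 10 consistent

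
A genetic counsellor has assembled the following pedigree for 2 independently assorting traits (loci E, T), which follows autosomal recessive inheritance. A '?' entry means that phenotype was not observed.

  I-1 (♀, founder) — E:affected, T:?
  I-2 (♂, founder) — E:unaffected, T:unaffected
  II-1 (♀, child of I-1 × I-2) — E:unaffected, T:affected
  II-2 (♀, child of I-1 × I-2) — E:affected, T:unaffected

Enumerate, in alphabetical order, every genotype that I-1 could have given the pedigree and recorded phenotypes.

E/I-1 aff ·: ee
E/I-2 un ·: Ee
E/II-1 un I-1×I-2: Ee
E/II-2 aff I-1×I-2: ee
⇒ E over [I-1,I-2,II-1,II-2]: 1 consistent
T/I-1 ? ·: Tt|tt
T/I-2 un ·: Tt
T/II-1 aff I-1×I-2: tt
T/II-2 un I-1×I-2: TT|Tt
⇒ T over [I-1,I-2,II-1,II-2]: 3 consistent

I-1 ∈ {ee Tt, ee tt}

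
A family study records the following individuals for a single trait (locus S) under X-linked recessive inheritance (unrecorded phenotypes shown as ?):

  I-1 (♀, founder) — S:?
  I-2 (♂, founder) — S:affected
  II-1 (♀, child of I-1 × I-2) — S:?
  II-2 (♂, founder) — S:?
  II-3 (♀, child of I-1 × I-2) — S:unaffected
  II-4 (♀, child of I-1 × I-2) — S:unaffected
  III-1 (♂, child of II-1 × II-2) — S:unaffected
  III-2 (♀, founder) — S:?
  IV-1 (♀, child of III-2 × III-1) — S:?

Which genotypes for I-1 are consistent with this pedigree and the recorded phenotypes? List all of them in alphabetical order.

S/I-1 ? ·: X^SX^S|X^SX^s
S/I-2 aff ·: X^sY
S/II-1 ? I-1×I-2: X^SX^s
S/II-2 ? ·: X^SY|X^sY
S/II-3 un I-1×I-2: X^SX^s
S/II-4 un I-1×I-2: X^SX^s
S/III-1 un II-1×II-2: X^SY
S/III-2 ? ·: X^SX^S|X^SX^s|X^sX^s
S/IV-1 ? III-2×III-1: X^SX^S|X^SX^s
⇒ S over [I-1,I-2,II-1,II-2,II-3,II-4,III-1,III-2,IV-1]: 16 consistent

I-1 ∈ {X^SX^S, X^SX^s}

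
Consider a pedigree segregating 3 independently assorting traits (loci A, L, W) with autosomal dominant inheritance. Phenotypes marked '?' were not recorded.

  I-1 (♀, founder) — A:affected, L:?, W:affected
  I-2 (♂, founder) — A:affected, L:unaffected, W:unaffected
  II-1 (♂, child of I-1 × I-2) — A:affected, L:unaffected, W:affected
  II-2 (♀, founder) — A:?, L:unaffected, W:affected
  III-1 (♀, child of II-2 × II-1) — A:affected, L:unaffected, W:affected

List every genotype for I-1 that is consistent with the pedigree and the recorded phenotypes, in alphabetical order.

A/I-1 aff ·: Aa|AA
A/I-2 aff ·: Aa|AA
A/II-1 aff I-1×I-2: Aa|AA
A/II-2 ? ·: aa|Aa|AA
A/III-1 aff II-2×II-1: Aa|AA
⇒ A over [I-1,I-2,II-1,II-2,III-1]: 31 consistent
L/I-1 ? ·: ll|Ll
L/I-2 un ·: ll
L/II-1 un I-1×I-2: ll
L/II-2 un ·: ll
L/III-1 un II-2×II-1: ll
⇒ L over [I-1,I-2,II-1,II-2,III-1]: 2 consistent
W/I-1 aff ·: Ww|WW
W/I-2 un ·: ww
W/II-1 aff I-1×I-2: Ww
W/II-2 aff ·: Ww|WW
W/III-1 aff II-2×II-1: Ww|WW
⇒ W over [I-1,I-2,II-1,II-2,III-1]: 8 consistent

I-1 ∈ {AA Ll WW, AA Ll Ww, AA ll WW, AA ll Ww, Aa Ll WW, Aa Ll Ww, Aa ll WW, Aa ll Ww}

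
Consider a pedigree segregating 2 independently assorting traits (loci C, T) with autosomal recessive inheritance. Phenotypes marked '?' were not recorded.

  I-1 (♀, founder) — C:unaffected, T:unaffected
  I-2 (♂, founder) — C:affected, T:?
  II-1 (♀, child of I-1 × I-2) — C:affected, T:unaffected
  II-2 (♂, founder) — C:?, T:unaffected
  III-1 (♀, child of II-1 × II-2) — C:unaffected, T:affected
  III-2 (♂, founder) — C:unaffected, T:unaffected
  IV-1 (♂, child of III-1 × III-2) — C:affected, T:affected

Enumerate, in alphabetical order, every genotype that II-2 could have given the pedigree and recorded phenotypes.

II-2 ∈ {CC Tt, Cc Tt}

C/I-1 un ·: Cc
C/I-2 aff ·: cc
C/II-1 aff I-1×I-2: cc
C/II-2 ? ·: CC|Cc
C/III-1 un II-1×II-2: Cc
C/III-2 un ·: Cc
C/IV-1 aff III-1×III-2: cc
⇒ C over [I-1,I-2,II-1,II-2,III-1,III-2,IV-1]: 2 consistent
T/I-1 un ·: TT|Tt
T/I-2 ? ·: TT|Tt|tt
T/II-1 un I-1×I-2: Tt
T/II-2 un ·: Tt
T/III-1 aff II-1×II-2: tt
T/III-2 un ·: Tt
T/IV-1 aff III-1×III-2: tt
⇒ T over [I-1,I-2,II-1,II-2,III-1,III-2,IV-1]: 5 consistent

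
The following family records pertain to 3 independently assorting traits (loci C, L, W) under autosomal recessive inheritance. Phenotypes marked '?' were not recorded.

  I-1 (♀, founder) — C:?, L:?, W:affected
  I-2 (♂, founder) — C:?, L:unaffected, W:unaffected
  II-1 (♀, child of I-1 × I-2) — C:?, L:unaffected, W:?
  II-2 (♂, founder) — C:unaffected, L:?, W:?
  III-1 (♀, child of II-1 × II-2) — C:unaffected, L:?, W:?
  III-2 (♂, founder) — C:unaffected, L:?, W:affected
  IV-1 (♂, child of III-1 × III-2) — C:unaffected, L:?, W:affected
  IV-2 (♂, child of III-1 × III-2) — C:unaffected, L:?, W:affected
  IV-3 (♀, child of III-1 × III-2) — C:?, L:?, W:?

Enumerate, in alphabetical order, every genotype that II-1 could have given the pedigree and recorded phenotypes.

II-1 ∈ {CC LL Ww, CC LL ww, CC Ll Ww, CC Ll ww, Cc LL Ww, Cc LL ww, Cc Ll Ww, Cc Ll ww, cc LL Ww, cc LL ww, cc Ll Ww, cc Ll ww}

C/I-1 ? ·: CC|Cc|cc
C/I-2 ? ·: CC|Cc|cc
C/II-1 ? I-1×I-2: CC|Cc|cc
C/II-2 un ·: CC|Cc
C/III-1 un II-1×II-2: CC|Cc
C/III-2 un ·: CC|Cc
C/IV-1 un III-1×III-2: CC|Cc
C/IV-2 un III-1×III-2: CC|Cc
C/IV-3 ? III-1×III-2: CC|Cc|cc
⇒ C over [I-1,I-2,II-1,II-2,III-1,III-2,IV-1,IV-2,IV-3]: 718 consistent
L/I-1 ? ·: LL|Ll|ll
L/I-2 un ·: LL|Ll
L/II-1 un I-1×I-2: LL|Ll
L/II-2 ? ·: LL|Ll|ll
L/III-1 ? II-1×II-2: LL|Ll|ll
L/III-2 ? ·: LL|Ll|ll
L/IV-1 ? III-1×III-2: LL|Ll|ll
L/IV-2 ? III-1×III-2: LL|Ll|ll
L/IV-3 ? III-1×III-2: LL|Ll|ll
⇒ L over [I-1,I-2,II-1,II-2,III-1,III-2,IV-1,IV-2,IV-3]: 1269 consistent
W/I-1 aff ·: ww
W/I-2 un ·: WW|Ww
W/II-1 ? I-1×I-2: Ww|ww
W/II-2 ? ·: WW|Ww|ww
W/III-1 ? II-1×II-2: Ww|ww
W/III-2 aff ·: ww
W/IV-1 aff III-1×III-2: ww
W/IV-2 aff III-1×III-2: ww
W/IV-3 ? III-1×III-2: Ww|ww
⇒ W over [I-1,I-2,II-1,II-2,III-1,III-2,IV-1,IV-2,IV-3]: 22 consistent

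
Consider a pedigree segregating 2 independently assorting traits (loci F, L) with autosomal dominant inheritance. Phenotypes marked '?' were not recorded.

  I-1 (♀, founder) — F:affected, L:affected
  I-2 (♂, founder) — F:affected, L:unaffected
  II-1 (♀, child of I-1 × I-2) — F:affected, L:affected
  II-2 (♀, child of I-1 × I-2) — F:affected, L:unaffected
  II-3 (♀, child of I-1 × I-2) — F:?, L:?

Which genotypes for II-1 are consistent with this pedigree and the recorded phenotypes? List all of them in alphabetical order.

F/I-1 aff ·: Ff|FF
F/I-2 aff ·: Ff|FF
F/II-1 aff I-1×I-2: Ff|FF
F/II-2 aff I-1×I-2: Ff|FF
F/II-3 ? I-1×I-2: ff|Ff|FF
⇒ F over [I-1,I-2,II-1,II-2,II-3]: 29 consistent
L/I-1 aff ·: Ll
L/I-2 un ·: ll
L/II-1 aff I-1×I-2: Ll
L/II-2 un I-1×I-2: ll
L/II-3 ? I-1×I-2: ll|Ll
⇒ L over [I-1,I-2,II-1,II-2,II-3]: 2 consistent

II-1 ∈ {FF Ll, Ff Ll}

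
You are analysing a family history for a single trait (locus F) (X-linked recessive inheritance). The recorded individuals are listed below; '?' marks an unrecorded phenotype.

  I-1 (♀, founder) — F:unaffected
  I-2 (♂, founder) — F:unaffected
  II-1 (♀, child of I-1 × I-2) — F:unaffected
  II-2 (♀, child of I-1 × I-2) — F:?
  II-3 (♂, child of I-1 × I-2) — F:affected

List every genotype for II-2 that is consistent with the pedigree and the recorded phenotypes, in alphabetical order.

F/I-1 un ·: X^FX^f
F/I-2 un ·: X^FY
F/II-1 un I-1×I-2: X^FX^F|X^FX^f
F/II-2 ? I-1×I-2: X^FX^F|X^FX^f
F/II-3 aff I-1×I-2: X^fY
⇒ F over [I-1,I-2,II-1,II-2,II-3]: 4 consistent

II-2 ∈ {X^FX^F, X^FX^f}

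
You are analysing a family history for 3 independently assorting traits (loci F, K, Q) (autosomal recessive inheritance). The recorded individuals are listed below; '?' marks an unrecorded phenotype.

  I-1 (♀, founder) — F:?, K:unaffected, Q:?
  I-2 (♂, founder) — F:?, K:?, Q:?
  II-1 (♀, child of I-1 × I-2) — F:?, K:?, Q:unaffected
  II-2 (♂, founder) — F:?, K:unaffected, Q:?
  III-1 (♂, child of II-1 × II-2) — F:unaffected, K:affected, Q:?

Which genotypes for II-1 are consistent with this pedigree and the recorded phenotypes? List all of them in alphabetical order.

II-1 ∈ {FF Kk QQ, FF Kk Qq, FF kk QQ, FF kk Qq, Ff Kk QQ, Ff Kk Qq, Ff kk QQ, Ff kk Qq, ff Kk QQ, ff Kk Qq, ff kk QQ, ff kk Qq}

F/I-1 ? ·: FF|Ff|ff
F/I-2 ? ·: FF|Ff|ff
F/II-1 ? I-1×I-2: FF|Ff|ff
F/II-2 ? ·: FF|Ff|ff
F/III-1 un II-1×II-2: FF|Ff
⇒ F over [I-1,I-2,II-1,II-2,III-1]: 59 consistent
K/I-1 un ·: KK|Kk
K/I-2 ? ·: KK|Kk|kk
K/II-1 ? I-1×I-2: Kk|kk
K/II-2 un ·: Kk
K/III-1 aff II-1×II-2: kk
⇒ K over [I-1,I-2,II-1,II-2,III-1]: 7 consistent
Q/I-1 ? ·: QQ|Qq|qq
Q/I-2 ? ·: QQ|Qq|qq
Q/II-1 un I-1×I-2: QQ|Qq
Q/II-2 ? ·: QQ|Qq|qq
Q/III-1 ? II-1×II-2: QQ|Qq|qq
⇒ Q over [I-1,I-2,II-1,II-2,III-1]: 65 consistent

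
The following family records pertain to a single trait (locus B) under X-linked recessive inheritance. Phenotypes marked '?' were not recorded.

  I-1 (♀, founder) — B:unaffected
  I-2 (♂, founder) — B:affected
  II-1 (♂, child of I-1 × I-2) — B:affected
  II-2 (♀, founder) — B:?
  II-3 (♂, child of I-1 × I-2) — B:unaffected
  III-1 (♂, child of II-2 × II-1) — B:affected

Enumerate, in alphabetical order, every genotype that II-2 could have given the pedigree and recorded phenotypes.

II-2 ∈ {X^BX^b, X^bX^b}

B/I-1 un ·: X^BX^b
B/I-2 aff ·: X^bY
B/II-1 aff I-1×I-2: X^bY
B/II-2 ? ·: X^BX^b|X^bX^b
B/II-3 un I-1×I-2: X^BY
B/III-1 aff II-2×II-1: X^bY
⇒ B over [I-1,I-2,II-1,II-2,II-3,III-1]: 2 consistent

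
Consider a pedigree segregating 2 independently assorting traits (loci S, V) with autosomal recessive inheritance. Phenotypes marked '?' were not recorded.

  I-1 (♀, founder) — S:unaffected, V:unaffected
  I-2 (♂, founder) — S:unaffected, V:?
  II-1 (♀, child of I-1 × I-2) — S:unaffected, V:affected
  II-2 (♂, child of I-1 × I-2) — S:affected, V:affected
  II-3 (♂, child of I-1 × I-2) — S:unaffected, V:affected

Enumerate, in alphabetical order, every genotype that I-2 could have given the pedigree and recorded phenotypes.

I-2 ∈ {Ss Vv, Ss vv}

S/I-1 un ·: Ss
S/I-2 un ·: Ss
S/II-1 un I-1×I-2: SS|Ss
S/II-2 aff I-1×I-2: ss
S/II-3 un I-1×I-2: SS|Ss
⇒ S over [I-1,I-2,II-1,II-2,II-3]: 4 consistent
V/I-1 un ·: Vv
V/I-2 ? ·: Vv|vv
V/II-1 aff I-1×I-2: vv
V/II-2 aff I-1×I-2: vv
V/II-3 aff I-1×I-2: vv
⇒ V over [I-1,I-2,II-1,II-2,II-3]: 2 consistent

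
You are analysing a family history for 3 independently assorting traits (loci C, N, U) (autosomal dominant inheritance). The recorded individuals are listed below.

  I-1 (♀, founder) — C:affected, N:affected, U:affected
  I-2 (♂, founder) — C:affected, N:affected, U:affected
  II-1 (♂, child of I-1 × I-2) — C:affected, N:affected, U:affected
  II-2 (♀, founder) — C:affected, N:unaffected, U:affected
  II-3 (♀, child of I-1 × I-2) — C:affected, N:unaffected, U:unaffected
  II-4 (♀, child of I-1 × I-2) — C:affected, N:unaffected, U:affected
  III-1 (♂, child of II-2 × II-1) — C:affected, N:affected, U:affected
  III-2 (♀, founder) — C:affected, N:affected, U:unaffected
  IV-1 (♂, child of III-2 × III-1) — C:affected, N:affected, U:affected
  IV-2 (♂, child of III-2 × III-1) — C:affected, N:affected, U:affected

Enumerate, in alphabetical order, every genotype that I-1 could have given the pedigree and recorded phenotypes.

I-1 ∈ {CC Nn Uu, Cc Nn Uu}

C/I-1 aff ·: Cc|CC
C/I-2 aff ·: Cc|CC
C/II-1 aff I-1×I-2: Cc|CC
C/II-2 aff ·: Cc|CC
C/II-3 aff I-1×I-2: Cc|CC
C/II-4 aff I-1×I-2: Cc|CC
C/III-1 aff II-2×II-1: Cc|CC
C/III-2 aff ·: Cc|CC
C/IV-1 aff III-2×III-1: Cc|CC
C/IV-2 aff III-2×III-1: Cc|CC
⇒ C over [I-1,I-2,II-1,II-2,II-3,II-4,III-1,III-2,IV-1,IV-2]: 546 consistent
N/I-1 aff ·: Nn
N/I-2 aff ·: Nn
N/II-1 aff I-1×I-2: Nn|NN
N/II-2 un ·: nn
N/II-3 un I-1×I-2: nn
N/II-4 un I-1×I-2: nn
N/III-1 aff II-2×II-1: Nn
N/III-2 aff ·: Nn|NN
N/IV-1 aff III-2×III-1: Nn|NN
N/IV-2 aff III-2×III-1: Nn|NN
⇒ N over [I-1,I-2,II-1,II-2,II-3,II-4,III-1,III-2,IV-1,IV-2]: 16 consistent
U/I-1 aff ·: Uu
U/I-2 aff ·: Uu
U/II-1 aff I-1×I-2: Uu|UU
U/II-2 aff ·: Uu|UU
U/II-3 un I-1×I-2: uu
U/II-4 aff I-1×I-2: Uu|UU
U/III-1 aff II-2×II-1: Uu|UU
U/III-2 un ·: uu
U/IV-1 aff III-2×III-1: Uu
U/IV-2 aff III-2×III-1: Uu
⇒ U over [I-1,I-2,II-1,II-2,II-3,II-4,III-1,III-2,IV-1,IV-2]: 14 consistent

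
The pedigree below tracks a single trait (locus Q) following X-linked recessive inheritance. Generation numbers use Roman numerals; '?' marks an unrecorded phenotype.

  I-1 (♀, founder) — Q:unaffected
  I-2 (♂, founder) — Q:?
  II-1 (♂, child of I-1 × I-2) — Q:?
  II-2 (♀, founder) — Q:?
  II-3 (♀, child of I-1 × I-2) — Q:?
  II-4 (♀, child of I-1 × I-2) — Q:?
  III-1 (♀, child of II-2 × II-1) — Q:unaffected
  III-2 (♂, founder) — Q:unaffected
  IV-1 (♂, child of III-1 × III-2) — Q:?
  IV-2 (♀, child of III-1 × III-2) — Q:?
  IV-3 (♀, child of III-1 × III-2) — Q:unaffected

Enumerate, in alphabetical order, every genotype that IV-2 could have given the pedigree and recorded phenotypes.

IV-2 ∈ {X^QX^Q, X^QX^q}

Q/I-1 un ·: X^QX^Q|X^QX^q
Q/I-2 ? ·: X^QY|X^qY
Q/II-1 ? I-1×I-2: X^QY|X^qY
Q/II-2 ? ·: X^QX^Q|X^QX^q|X^qX^q
Q/II-3 ? I-1×I-2: X^QX^Q|X^QX^q|X^qX^q
Q/II-4 ? I-1×I-2: X^QX^Q|X^QX^q|X^qX^q
Q/III-1 un II-2×II-1: X^QX^Q|X^QX^q
Q/III-2 un ·: X^QY
Q/IV-1 ? III-1×III-2: X^QY|X^qY
Q/IV-2 ? III-1×III-2: X^QX^Q|X^QX^q
Q/IV-3 un III-1×III-2: X^QX^Q|X^QX^q
⇒ Q over [I-1,I-2,II-1,II-2,II-3,II-4,III-1,III-2,IV-1,IV-2,IV-3]: 308 consistent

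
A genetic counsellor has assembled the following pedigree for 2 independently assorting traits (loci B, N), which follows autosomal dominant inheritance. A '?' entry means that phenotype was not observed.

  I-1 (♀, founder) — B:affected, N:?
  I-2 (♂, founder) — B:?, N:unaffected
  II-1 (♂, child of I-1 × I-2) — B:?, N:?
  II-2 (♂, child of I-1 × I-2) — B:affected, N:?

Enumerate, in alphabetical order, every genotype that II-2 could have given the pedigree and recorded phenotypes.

II-2 ∈ {BB Nn, BB nn, Bb Nn, Bb nn}

B/I-1 aff ·: Bb|BB
B/I-2 ? ·: bb|Bb|BB
B/II-1 ? I-1×I-2: bb|Bb|BB
B/II-2 aff I-1×I-2: Bb|BB
⇒ B over [I-1,I-2,II-1,II-2]: 18 consistent
N/I-1 ? ·: nn|Nn|NN
N/I-2 un ·: nn
N/II-1 ? I-1×I-2: nn|Nn
N/II-2 ? I-1×I-2: nn|Nn
⇒ N over [I-1,I-2,II-1,II-2]: 6 consistent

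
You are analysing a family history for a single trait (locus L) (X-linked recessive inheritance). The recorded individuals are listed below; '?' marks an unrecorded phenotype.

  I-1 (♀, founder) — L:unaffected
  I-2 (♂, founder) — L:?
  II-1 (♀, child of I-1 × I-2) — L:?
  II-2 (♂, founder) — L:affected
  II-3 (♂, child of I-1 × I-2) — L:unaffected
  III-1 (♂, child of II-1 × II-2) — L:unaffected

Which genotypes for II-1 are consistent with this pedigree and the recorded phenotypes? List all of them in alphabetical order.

L/I-1 un ·: X^LX^L|X^LX^l
L/I-2 ? ·: X^LY|X^lY
L/II-1 ? I-1×I-2: X^LX^L|X^LX^l
L/II-2 aff ·: X^lY
L/II-3 un I-1×I-2: X^LY
L/III-1 un II-1×II-2: X^LY
⇒ L over [I-1,I-2,II-1,II-2,II-3,III-1]: 5 consistent

II-1 ∈ {X^LX^L, X^LX^l}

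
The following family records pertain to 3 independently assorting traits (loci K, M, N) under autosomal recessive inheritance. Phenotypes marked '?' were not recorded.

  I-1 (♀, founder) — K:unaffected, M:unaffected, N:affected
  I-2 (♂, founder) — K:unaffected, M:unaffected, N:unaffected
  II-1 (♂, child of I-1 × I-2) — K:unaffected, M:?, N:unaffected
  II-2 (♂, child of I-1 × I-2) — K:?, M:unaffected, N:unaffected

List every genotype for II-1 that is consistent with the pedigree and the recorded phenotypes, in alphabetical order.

II-1 ∈ {KK MM Nn, KK Mm Nn, KK mm Nn, Kk MM Nn, Kk Mm Nn, Kk mm Nn}

K/I-1 un ·: KK|Kk
K/I-2 un ·: KK|Kk
K/II-1 un I-1×I-2: KK|Kk
K/II-2 ? I-1×I-2: KK|Kk|kk
⇒ K over [I-1,I-2,II-1,II-2]: 15 consistent
M/I-1 un ·: MM|Mm
M/I-2 un ·: MM|Mm
M/II-1 ? I-1×I-2: MM|Mm|mm
M/II-2 un I-1×I-2: MM|Mm
⇒ M over [I-1,I-2,II-1,II-2]: 15 consistent
N/I-1 aff ·: nn
N/I-2 un ·: NN|Nn
N/II-1 un I-1×I-2: Nn
N/II-2 un I-1×I-2: Nn
⇒ N over [I-1,I-2,II-1,II-2]: 2 consistent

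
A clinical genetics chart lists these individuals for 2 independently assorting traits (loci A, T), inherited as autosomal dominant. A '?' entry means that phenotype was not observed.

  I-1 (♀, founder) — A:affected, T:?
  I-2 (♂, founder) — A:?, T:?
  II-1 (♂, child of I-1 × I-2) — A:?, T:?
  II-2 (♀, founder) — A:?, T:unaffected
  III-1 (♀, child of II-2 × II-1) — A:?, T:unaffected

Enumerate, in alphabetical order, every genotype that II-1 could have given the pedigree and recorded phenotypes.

II-1 ∈ {AA Tt, AA tt, Aa Tt, Aa tt, aa Tt, aa tt}

A/I-1 aff ·: Aa|AA
A/I-2 ? ·: aa|Aa|AA
A/II-1 ? I-1×I-2: aa|Aa|AA
A/II-2 ? ·: aa|Aa|AA
A/III-1 ? II-2×II-1: aa|Aa|AA
⇒ A over [I-1,I-2,II-1,II-2,III-1]: 59 consistent
T/I-1 ? ·: tt|Tt|TT
T/I-2 ? ·: tt|Tt|TT
T/II-1 ? I-1×I-2: tt|Tt
T/II-2 un ·: tt
T/III-1 un II-2×II-1: tt
⇒ T over [I-1,I-2,II-1,II-2,III-1]: 11 consistent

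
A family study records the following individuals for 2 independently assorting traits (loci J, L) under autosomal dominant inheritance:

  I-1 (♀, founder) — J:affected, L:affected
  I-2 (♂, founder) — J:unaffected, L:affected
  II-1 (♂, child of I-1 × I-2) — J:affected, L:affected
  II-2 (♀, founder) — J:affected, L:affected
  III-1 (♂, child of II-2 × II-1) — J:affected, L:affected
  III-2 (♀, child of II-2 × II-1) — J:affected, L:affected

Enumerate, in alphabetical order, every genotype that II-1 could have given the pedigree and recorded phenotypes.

II-1 ∈ {Jj LL, Jj Ll}

J/I-1 aff ·: Jj|JJ
J/I-2 un ·: jj
J/II-1 aff I-1×I-2: Jj
J/II-2 aff ·: Jj|JJ
J/III-1 aff II-2×II-1: Jj|JJ
J/III-2 aff II-2×II-1: Jj|JJ
⇒ J over [I-1,I-2,II-1,II-2,III-1,III-2]: 16 consistent
L/I-1 aff ·: Ll|LL
L/I-2 aff ·: Ll|LL
L/II-1 aff I-1×I-2: Ll|LL
L/II-2 aff ·: Ll|LL
L/III-1 aff II-2×II-1: Ll|LL
L/III-2 aff II-2×II-1: Ll|LL
⇒ L over [I-1,I-2,II-1,II-2,III-1,III-2]: 44 consistent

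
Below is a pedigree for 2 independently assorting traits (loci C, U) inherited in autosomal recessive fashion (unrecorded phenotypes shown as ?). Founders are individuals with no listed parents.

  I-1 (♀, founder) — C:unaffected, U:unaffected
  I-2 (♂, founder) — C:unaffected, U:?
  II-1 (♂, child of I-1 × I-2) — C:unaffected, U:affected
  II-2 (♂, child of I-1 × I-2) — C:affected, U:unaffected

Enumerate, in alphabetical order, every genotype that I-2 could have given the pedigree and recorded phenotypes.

I-2 ∈ {Cc Uu, Cc uu}

C/I-1 un ·: Cc
C/I-2 un ·: Cc
C/II-1 un I-1×I-2: CC|Cc
C/II-2 aff I-1×I-2: cc
⇒ C over [I-1,I-2,II-1,II-2]: 2 consistent
U/I-1 un ·: Uu
U/I-2 ? ·: Uu|uu
U/II-1 aff I-1×I-2: uu
U/II-2 un I-1×I-2: UU|Uu
⇒ U over [I-1,I-2,II-1,II-2]: 3 consistent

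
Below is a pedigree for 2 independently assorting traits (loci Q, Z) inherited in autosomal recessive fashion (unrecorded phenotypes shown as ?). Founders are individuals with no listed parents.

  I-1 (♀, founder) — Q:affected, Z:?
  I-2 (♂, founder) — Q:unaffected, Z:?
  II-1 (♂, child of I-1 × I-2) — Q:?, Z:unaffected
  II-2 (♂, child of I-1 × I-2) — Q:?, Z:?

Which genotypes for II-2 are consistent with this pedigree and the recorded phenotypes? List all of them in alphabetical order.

Q/I-1 aff ·: qq
Q/I-2 un ·: QQ|Qq
Q/II-1 ? I-1×I-2: Qq|qq
Q/II-2 ? I-1×I-2: Qq|qq
⇒ Q over [I-1,I-2,II-1,II-2]: 5 consistent
Z/I-1 ? ·: ZZ|Zz|zz
Z/I-2 ? ·: ZZ|Zz|zz
Z/II-1 un I-1×I-2: ZZ|Zz
Z/II-2 ? I-1×I-2: ZZ|Zz|zz
⇒ Z over [I-1,I-2,II-1,II-2]: 21 consistent

II-2 ∈ {Qq ZZ, Qq Zz, Qq zz, qq ZZ, qq Zz, qq zz}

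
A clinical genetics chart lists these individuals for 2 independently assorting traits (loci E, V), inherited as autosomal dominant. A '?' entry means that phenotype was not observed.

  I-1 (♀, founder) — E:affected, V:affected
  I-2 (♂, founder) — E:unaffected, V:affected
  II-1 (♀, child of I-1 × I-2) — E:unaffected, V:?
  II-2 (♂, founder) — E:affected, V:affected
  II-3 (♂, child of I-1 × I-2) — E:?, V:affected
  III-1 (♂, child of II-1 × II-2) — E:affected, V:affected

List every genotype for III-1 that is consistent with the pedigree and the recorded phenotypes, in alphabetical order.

E/I-1 aff ·: Ee
E/I-2 un ·: ee
E/II-1 un I-1×I-2: ee
E/II-2 aff ·: Ee|EE
E/II-3 ? I-1×I-2: ee|Ee
E/III-1 aff II-1×II-2: Ee
⇒ E over [I-1,I-2,II-1,II-2,II-3,III-1]: 4 consistent
V/I-1 aff ·: Vv|VV
V/I-2 aff ·: Vv|VV
V/II-1 ? I-1×I-2: vv|Vv|VV
V/II-2 aff ·: Vv|VV
V/II-3 aff I-1×I-2: Vv|VV
V/III-1 aff II-1×II-2: Vv|VV
⇒ V over [I-1,I-2,II-1,II-2,II-3,III-1]: 49 consistent

III-1 ∈ {Ee VV, Ee Vv}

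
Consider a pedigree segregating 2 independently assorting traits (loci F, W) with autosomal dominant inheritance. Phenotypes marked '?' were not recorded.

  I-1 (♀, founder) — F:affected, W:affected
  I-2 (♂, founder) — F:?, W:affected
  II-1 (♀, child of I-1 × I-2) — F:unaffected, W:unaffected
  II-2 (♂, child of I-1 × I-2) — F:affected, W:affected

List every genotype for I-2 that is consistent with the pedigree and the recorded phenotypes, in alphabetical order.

I-2 ∈ {Ff Ww, ff Ww}

F/I-1 aff ·: Ff
F/I-2 ? ·: ff|Ff
F/II-1 un I-1×I-2: ff
F/II-2 aff I-1×I-2: Ff|FF
⇒ F over [I-1,I-2,II-1,II-2]: 3 consistent
W/I-1 aff ·: Ww
W/I-2 aff ·: Ww
W/II-1 un I-1×I-2: ww
W/II-2 aff I-1×I-2: Ww|WW
⇒ W over [I-1,I-2,II-1,II-2]: 2 consistent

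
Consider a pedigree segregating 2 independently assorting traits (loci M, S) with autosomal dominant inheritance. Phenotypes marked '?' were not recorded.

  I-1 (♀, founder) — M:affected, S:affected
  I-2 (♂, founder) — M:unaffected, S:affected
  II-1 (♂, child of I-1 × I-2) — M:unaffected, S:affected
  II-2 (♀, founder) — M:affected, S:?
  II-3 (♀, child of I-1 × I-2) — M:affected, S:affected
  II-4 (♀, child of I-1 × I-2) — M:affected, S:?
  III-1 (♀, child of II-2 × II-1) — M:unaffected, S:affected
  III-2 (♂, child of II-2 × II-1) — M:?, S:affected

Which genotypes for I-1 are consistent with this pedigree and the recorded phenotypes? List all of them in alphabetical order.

I-1 ∈ {Mm SS, Mm Ss}

M/I-1 aff ·: Mm
M/I-2 un ·: mm
M/II-1 un I-1×I-2: mm
M/II-2 aff ·: Mm
M/II-3 aff I-1×I-2: Mm
M/II-4 aff I-1×I-2: Mm
M/III-1 un II-2×II-1: mm
M/III-2 ? II-2×II-1: mm|Mm
⇒ M over [I-1,I-2,II-1,II-2,II-3,II-4,III-1,III-2]: 2 consistent
S/I-1 aff ·: Ss|SS
S/I-2 aff ·: Ss|SS
S/II-1 aff I-1×I-2: Ss|SS
S/II-2 ? ·: ss|Ss|SS
S/II-3 aff I-1×I-2: Ss|SS
S/II-4 ? I-1×I-2: ss|Ss|SS
S/III-1 aff II-2×II-1: Ss|SS
S/III-2 aff II-2×II-1: Ss|SS
⇒ S over [I-1,I-2,II-1,II-2,II-3,II-4,III-1,III-2]: 216 consistent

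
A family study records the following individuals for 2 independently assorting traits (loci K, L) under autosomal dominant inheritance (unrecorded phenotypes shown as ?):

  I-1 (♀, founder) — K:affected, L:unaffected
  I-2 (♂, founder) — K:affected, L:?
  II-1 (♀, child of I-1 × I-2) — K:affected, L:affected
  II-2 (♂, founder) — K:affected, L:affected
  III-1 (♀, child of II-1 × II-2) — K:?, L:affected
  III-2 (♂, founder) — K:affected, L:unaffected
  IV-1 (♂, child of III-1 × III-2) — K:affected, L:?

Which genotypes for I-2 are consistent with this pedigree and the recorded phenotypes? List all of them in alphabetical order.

K/I-1 aff ·: Kk|KK
K/I-2 aff ·: Kk|KK
K/II-1 aff I-1×I-2: Kk|KK
K/II-2 aff ·: Kk|KK
K/III-1 ? II-1×II-2: kk|Kk|KK
K/III-2 aff ·: Kk|KK
K/IV-1 aff III-1×III-2: Kk|KK
⇒ K over [I-1,I-2,II-1,II-2,III-1,III-2,IV-1]: 88 consistent
L/I-1 un ·: ll
L/I-2 ? ·: Ll|LL
L/II-1 aff I-1×I-2: Ll
L/II-2 aff ·: Ll|LL
L/III-1 aff II-1×II-2: Ll|LL
L/III-2 un ·: ll
L/IV-1 ? III-1×III-2: ll|Ll
⇒ L over [I-1,I-2,II-1,II-2,III-1,III-2,IV-1]: 12 consistent

I-2 ∈ {KK LL, KK Ll, Kk LL, Kk Ll}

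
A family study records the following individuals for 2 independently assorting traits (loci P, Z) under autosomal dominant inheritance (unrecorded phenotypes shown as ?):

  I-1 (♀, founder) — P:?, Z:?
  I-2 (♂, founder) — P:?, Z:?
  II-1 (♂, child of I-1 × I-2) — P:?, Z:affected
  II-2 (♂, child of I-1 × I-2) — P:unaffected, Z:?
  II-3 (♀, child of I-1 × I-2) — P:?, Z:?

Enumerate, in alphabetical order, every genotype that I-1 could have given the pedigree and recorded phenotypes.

P/I-1 ? ·: pp|Pp
P/I-2 ? ·: pp|Pp
P/II-1 ? I-1×I-2: pp|Pp|PP
P/II-2 un I-1×I-2: pp
P/II-3 ? I-1×I-2: pp|Pp|PP
⇒ P over [I-1,I-2,II-1,II-2,II-3]: 18 consistent
Z/I-1 ? ·: zz|Zz|ZZ
Z/I-2 ? ·: zz|Zz|ZZ
Z/II-1 aff I-1×I-2: Zz|ZZ
Z/II-2 ? I-1×I-2: zz|Zz|ZZ
Z/II-3 ? I-1×I-2: zz|Zz|ZZ
⇒ Z over [I-1,I-2,II-1,II-2,II-3]: 45 consistent

I-1 ∈ {Pp ZZ, Pp Zz, Pp zz, pp ZZ, pp Zz, pp zz}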